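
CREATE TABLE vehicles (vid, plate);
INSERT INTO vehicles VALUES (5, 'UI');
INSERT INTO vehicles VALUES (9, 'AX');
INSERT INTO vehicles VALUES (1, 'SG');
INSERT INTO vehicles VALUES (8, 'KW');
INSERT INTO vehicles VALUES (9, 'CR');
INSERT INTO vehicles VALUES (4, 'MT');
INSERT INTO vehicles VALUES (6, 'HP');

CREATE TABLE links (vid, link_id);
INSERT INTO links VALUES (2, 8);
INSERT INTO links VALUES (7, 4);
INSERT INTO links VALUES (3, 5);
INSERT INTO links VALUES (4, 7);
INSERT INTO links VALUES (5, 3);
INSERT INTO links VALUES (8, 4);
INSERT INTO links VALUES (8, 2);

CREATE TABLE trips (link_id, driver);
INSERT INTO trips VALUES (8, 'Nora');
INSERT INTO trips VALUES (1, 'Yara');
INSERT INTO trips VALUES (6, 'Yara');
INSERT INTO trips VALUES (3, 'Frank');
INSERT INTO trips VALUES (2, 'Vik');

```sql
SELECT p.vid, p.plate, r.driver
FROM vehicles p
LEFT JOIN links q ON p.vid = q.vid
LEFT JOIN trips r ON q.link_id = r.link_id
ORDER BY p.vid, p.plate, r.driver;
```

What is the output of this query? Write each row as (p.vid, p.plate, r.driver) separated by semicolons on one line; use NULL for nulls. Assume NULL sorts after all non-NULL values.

(1, SG, NULL); (4, MT, NULL); (5, UI, Frank); (6, HP, NULL); (8, KW, Vik); (8, KW, NULL); (9, AX, NULL); (9, CR, NULL)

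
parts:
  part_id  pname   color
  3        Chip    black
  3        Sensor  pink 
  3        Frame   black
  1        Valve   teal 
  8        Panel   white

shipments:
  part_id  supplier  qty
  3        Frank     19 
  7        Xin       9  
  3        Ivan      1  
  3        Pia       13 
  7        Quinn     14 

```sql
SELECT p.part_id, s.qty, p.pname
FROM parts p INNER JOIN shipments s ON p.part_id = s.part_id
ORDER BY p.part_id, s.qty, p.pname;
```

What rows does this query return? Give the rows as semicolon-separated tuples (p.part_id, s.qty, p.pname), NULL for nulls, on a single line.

(3, 1, Chip); (3, 1, Frame); (3, 1, Sensor); (3, 13, Chip); (3, 13, Frame); (3, 13, Sensor); (3, 19, Chip); (3, 19, Frame); (3, 19, Sensor)

INNER JOIN keeps only pairs where the ON condition holds.
Matching on p.part_id = s.part_id.
- p[0] part_id=3 → 3 match(es) in s → 3 row(s).
- p[1] part_id=3 → 3 match(es) in s → 3 row(s).
- p[2] part_id=3 → 3 match(es) in s → 3 row(s).
- p[3] part_id=1 → no match; dropped.
- p[4] part_id=8 → no match; dropped.
After projecting and ordering:
p.part_id | s.qty | p.pname
3 | 1 | Chip
3 | 1 | Frame
3 | 1 | Sensor
3 | 13 | Chip
3 | 13 | Frame
3 | 13 | Sensor
3 | 19 | Chip
3 | 19 | Frame
3 | 19 | Sensor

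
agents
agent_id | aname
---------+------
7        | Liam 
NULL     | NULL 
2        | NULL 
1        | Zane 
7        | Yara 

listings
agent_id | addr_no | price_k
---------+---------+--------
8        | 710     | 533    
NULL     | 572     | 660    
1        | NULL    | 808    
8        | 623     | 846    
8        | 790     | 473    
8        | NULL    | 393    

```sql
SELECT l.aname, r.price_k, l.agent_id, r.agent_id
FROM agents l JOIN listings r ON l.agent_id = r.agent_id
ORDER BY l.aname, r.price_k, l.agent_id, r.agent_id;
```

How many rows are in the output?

1

INNER JOIN keeps only pairs where the ON condition holds.
Matching on l.agent_id = r.agent_id. A NULL in a compared column never satisfies the condition.
- l row (agent_id=7): no match → dropped.
- l row (agent_id=NULL): no match → dropped.
- l row (agent_id=2): no match → dropped.
- l row (agent_id=1): matches 1 r row(s) → 1 output row(s).
- l row (agent_id=7): no match → dropped.
Total: 1 rows.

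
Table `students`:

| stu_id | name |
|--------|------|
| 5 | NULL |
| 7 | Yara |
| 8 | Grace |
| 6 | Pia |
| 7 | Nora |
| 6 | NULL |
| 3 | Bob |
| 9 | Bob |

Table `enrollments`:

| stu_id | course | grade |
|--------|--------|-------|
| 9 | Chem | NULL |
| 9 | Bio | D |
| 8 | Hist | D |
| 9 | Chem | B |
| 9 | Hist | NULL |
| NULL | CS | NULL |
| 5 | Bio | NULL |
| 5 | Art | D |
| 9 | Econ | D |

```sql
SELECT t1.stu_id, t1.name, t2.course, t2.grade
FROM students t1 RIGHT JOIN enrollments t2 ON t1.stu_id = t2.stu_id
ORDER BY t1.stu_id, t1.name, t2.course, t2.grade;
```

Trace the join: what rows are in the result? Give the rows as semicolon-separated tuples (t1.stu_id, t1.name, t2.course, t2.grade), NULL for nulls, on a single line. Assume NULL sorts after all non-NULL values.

(5, NULL, Art, D); (5, NULL, Bio, NULL); (8, Grace, Hist, D); (9, Bob, Bio, D); (9, Bob, Chem, B); (9, Bob, Chem, NULL); (9, Bob, Econ, D); (9, Bob, Hist, NULL); (NULL, NULL, CS, NULL)

RIGHT JOIN keeps every row from `enrollments`; unmatched rows get NULL for `students`'s columns.
Matching on t1.stu_id = t2.stu_id. A NULL in a compared column never satisfies the condition.
Matched pairs: 8; unmatched t2 rows kept: 1.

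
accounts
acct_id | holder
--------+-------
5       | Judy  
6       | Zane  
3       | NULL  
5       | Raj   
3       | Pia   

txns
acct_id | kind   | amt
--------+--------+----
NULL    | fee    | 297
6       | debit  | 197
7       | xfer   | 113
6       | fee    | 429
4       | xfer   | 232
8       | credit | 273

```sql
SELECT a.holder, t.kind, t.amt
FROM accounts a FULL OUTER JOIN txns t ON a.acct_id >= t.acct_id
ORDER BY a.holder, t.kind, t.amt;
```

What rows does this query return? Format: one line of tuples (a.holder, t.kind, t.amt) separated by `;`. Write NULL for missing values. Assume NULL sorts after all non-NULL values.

(Judy, xfer, 232); (Pia, NULL, NULL); (Raj, xfer, 232); (Zane, debit, 197); (Zane, fee, 429); (Zane, xfer, 232); (NULL, credit, 273); (NULL, fee, 297); (NULL, xfer, 113); (NULL, NULL, NULL)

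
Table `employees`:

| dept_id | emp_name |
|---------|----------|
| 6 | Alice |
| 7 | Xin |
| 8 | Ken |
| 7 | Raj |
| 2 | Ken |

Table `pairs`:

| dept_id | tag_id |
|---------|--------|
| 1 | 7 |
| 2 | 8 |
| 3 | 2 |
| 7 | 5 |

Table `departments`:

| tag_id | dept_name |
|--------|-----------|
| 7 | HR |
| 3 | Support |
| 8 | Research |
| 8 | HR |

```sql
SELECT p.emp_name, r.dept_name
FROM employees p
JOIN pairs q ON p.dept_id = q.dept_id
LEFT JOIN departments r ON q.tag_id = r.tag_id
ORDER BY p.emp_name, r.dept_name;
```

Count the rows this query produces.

Evaluate left to right. First `employees p INNER JOIN pairs q` on dept_id: 3 row(s).
Then LEFT JOIN `departments r` on tag_id: each of those 3 rows is kept; rows whose q.tag_id has no match in r get NULL for r's columns.
Result: 4 row(s).

4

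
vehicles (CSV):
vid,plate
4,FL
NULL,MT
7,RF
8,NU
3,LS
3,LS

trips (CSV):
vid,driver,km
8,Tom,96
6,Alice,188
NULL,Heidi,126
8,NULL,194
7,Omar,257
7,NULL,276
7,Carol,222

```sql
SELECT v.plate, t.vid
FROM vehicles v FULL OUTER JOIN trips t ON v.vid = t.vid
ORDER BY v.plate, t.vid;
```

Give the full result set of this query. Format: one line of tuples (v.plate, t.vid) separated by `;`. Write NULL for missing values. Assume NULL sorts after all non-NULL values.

(FL, NULL); (LS, NULL); (LS, NULL); (MT, NULL); (NU, 8); (NU, 8); (RF, 7); (RF, 7); (RF, 7); (NULL, 6); (NULL, NULL)

FULL OUTER JOIN keeps every row from both sides; unmatched rows get NULL for the other side's columns.
Matching on v.vid = t.vid. A NULL in a compared column never satisfies the condition.
- v[0] vid=4 → no match; kept with NULLs on the t side.
- v[1] vid=NULL → no match; kept with NULLs on the t side.
- v[2] vid=7 → 3 match(es) in t → 3 row(s).
- v[3] vid=8 → 2 match(es) in t → 2 row(s).
- v[4] vid=3 → no match; kept with NULLs on the t side.
- v[5] vid=3 → no match; kept with NULLs on the t side.
- 2 t row(s) had no v match → kept, v columns NULL.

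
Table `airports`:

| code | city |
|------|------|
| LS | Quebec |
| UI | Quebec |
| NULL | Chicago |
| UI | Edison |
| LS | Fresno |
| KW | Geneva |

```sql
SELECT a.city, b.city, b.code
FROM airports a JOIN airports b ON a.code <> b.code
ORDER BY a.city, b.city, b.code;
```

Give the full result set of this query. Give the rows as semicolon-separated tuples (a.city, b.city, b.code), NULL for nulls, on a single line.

INNER JOIN keeps only pairs where the ON condition holds.
Matching on a.code <> b.code. A NULL in a compared column never satisfies the condition.
- code=LS: 3 matching b row(s), so 3 row(s) emitted.
- code=UI: 3 matching b row(s), so 3 row(s) emitted.
- code=NULL: no matching b row, dropped.
- code=UI: 3 matching b row(s), so 3 row(s) emitted.
- code=LS: 3 matching b row(s), so 3 row(s) emitted.
- code=KW: 4 matching b row(s), so 4 row(s) emitted.

(Edison, Fresno, LS); (Edison, Geneva, KW); (Edison, Quebec, LS); (Fresno, Edison, UI); (Fresno, Geneva, KW); (Fresno, Quebec, UI); (Geneva, Edison, UI); (Geneva, Fresno, LS); (Geneva, Quebec, LS); (Geneva, Quebec, UI); (Quebec, Edison, UI); (Quebec, Fresno, LS); (Quebec, Geneva, KW); (Quebec, Geneva, KW); (Quebec, Quebec, LS); (Quebec, Quebec, UI)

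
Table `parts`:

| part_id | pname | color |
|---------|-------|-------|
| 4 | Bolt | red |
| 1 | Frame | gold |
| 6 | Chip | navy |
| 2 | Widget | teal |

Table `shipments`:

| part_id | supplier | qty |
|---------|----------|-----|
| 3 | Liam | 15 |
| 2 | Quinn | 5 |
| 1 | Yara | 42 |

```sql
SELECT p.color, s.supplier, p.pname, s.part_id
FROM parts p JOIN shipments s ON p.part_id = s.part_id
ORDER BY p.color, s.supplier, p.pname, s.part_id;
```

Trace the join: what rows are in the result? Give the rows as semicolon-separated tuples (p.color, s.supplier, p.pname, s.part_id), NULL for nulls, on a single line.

INNER JOIN keeps only pairs where the ON condition holds.
Matching on p.part_id = s.part_id.
Matched pairs: 2.

(gold, Yara, Frame, 1); (teal, Quinn, Widget, 2)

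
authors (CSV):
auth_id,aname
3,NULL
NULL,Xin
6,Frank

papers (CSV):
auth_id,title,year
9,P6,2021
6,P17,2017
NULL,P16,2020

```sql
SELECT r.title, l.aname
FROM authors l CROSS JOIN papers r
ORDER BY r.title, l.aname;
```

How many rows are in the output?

9

CROSS JOIN pairs every row of `authors` with every row of `papers`: 3 × 3 = 9 rows.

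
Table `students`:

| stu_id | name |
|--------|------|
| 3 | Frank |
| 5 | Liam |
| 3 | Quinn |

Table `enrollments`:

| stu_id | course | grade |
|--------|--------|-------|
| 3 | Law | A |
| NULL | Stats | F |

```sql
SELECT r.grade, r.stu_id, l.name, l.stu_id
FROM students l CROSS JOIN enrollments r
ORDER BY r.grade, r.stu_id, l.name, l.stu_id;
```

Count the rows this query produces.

CROSS JOIN pairs every row of `students` with every row of `enrollments`: 3 × 2 = 6 rows.

6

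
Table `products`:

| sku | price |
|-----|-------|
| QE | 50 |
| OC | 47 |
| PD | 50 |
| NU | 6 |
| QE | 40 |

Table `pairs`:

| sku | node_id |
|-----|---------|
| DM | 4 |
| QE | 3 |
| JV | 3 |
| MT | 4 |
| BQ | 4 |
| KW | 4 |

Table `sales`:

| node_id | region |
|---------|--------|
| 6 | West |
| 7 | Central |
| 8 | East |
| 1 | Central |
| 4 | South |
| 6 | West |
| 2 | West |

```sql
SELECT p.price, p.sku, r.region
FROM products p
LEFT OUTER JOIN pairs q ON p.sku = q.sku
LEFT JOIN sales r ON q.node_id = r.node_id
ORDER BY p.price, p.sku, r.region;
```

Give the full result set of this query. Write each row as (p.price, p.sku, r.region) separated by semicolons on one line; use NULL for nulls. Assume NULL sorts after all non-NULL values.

(6, NU, NULL); (40, QE, NULL); (47, OC, NULL); (50, PD, NULL); (50, QE, NULL)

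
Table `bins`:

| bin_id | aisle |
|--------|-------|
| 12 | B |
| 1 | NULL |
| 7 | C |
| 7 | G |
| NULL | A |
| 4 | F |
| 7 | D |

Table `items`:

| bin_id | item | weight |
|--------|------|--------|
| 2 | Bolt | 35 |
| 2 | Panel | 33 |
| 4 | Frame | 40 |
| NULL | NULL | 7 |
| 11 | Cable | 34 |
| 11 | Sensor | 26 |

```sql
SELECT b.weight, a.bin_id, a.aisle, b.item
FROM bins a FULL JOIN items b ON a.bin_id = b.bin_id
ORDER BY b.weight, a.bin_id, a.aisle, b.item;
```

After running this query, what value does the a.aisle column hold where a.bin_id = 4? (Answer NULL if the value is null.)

F

FULL OUTER JOIN keeps every row from both sides; unmatched rows get NULL for the other side's columns.
Matching on a.bin_id = b.bin_id. A NULL in a compared column never satisfies the condition.
- a[0] bin_id=12 → no match; kept with NULLs on the b side.
- a[1] bin_id=1 → no match; kept with NULLs on the b side.
- a[2] bin_id=7 → no match; kept with NULLs on the b side.
- a[3] bin_id=7 → no match; kept with NULLs on the b side.
- a[4] bin_id=NULL → no match; kept with NULLs on the b side.
- a[5] bin_id=4 → 1 match(es) in b → 1 row(s).
- a[6] bin_id=7 → no match; kept with NULLs on the b side.
- 5 row(s) from b found no a partner → padded with NULL.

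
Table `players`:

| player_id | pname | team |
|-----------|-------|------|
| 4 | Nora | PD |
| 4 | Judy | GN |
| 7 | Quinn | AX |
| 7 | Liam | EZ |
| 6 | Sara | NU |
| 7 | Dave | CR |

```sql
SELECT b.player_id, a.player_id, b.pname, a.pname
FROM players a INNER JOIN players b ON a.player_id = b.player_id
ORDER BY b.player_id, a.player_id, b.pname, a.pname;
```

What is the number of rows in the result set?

14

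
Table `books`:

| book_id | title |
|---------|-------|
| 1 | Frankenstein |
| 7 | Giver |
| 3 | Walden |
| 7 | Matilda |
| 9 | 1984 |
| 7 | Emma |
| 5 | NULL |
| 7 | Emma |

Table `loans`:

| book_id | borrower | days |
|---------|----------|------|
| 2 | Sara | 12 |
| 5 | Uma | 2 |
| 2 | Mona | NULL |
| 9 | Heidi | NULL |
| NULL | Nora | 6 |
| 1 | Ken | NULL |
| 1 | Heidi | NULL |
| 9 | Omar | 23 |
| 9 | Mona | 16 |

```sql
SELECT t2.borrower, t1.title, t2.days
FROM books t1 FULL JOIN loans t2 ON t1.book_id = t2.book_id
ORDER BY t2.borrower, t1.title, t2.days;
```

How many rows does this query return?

14

FULL OUTER JOIN keeps every row from both sides; unmatched rows get NULL for the other side's columns.
Matching on t1.book_id = t2.book_id. A NULL in a compared column never satisfies the condition.
Matched pairs: 6; unmatched t1 rows kept: 5; unmatched t2 rows kept: 3.
Total: 6 matched + 8 padded = 14 rows.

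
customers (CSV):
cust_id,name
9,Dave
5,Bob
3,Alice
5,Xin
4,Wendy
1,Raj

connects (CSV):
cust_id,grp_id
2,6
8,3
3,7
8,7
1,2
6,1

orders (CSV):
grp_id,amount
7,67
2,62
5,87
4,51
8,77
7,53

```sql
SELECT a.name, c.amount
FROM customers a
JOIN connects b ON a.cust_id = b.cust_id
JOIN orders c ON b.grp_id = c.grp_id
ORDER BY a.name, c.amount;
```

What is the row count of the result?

3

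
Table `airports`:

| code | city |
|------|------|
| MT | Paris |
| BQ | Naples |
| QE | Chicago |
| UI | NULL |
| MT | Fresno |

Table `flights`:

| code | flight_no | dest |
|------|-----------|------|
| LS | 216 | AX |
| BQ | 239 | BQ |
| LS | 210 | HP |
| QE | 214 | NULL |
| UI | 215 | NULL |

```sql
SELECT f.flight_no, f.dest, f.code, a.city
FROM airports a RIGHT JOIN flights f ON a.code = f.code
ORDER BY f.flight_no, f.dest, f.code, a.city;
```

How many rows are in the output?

RIGHT JOIN keeps every row from `flights`; unmatched rows get NULL for `airports`'s columns.
Matching on a.code = f.code.
- a (code=MT) has no partner in f.
- a (code=BQ) pairs with 1 row(s) of f.
- a (code=QE) pairs with 1 row(s) of f.
- a (code=UI) pairs with 1 row(s) of f.
- a (code=MT) has no partner in f.
- 2 f row(s) had no a match → kept, a columns NULL.
Total: 3 matched + 2 padded = 5 rows.

5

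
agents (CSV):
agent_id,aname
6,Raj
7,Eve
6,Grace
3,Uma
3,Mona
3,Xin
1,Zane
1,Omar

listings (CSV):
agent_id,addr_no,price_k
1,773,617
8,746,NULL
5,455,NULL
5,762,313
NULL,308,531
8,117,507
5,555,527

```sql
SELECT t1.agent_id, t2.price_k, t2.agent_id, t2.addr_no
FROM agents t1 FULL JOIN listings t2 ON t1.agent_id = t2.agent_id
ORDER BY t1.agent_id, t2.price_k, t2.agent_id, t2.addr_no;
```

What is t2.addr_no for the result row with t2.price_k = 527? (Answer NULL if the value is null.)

FULL OUTER JOIN keeps every row from both sides; unmatched rows get NULL for the other side's columns.
Matching on t1.agent_id = t2.agent_id. A NULL in a compared column never satisfies the condition.
Matched pairs: 2; unmatched t1 rows kept: 6; unmatched t2 rows kept: 6.

555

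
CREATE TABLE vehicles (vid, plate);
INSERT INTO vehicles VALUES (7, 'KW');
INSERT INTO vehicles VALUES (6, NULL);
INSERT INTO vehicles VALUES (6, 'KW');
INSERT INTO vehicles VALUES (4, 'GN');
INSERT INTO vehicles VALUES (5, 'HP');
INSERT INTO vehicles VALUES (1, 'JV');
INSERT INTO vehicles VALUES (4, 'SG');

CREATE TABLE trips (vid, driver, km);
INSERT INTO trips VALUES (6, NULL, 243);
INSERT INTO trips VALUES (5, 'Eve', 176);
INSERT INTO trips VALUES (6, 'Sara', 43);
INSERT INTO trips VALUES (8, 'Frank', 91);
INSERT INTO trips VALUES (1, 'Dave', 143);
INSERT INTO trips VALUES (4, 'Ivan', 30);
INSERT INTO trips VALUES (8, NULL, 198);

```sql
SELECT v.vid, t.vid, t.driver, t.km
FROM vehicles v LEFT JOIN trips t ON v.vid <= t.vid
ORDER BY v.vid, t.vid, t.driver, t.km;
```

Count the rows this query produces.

34

LEFT JOIN keeps every row from `vehicles`; unmatched rows get NULL for `trips`'s columns.
Matching on v.vid <= t.vid.
- v (vid=7) pairs with 2 row(s) of t.
- v (vid=6) pairs with 4 row(s) of t.
- v (vid=6) pairs with 4 row(s) of t.
- v (vid=4) pairs with 6 row(s) of t.
- v (vid=5) pairs with 5 row(s) of t.
- v (vid=1) pairs with 7 row(s) of t.
- v (vid=4) pairs with 6 row(s) of t.
Total: 34 rows.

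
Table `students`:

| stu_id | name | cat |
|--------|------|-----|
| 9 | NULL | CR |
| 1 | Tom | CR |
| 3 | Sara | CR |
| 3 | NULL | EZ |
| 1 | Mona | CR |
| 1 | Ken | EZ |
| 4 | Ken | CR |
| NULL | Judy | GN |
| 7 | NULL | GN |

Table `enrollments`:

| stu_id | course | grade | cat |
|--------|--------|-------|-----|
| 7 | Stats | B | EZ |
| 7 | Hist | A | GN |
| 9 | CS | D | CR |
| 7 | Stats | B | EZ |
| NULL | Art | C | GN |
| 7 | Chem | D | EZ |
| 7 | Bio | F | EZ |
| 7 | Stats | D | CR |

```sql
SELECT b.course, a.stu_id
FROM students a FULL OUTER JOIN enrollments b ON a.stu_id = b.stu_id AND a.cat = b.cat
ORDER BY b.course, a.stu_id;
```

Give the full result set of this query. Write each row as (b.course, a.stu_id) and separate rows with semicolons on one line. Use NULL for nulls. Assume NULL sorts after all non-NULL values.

(Art, NULL); (Bio, NULL); (CS, 9); (Chem, NULL); (Hist, 7); (Stats, NULL); (Stats, NULL); (Stats, NULL); (NULL, 1); (NULL, 1); (NULL, 1); (NULL, 3); (NULL, 3); (NULL, 4); (NULL, NULL)

FULL OUTER JOIN keeps every row from both sides; unmatched rows get NULL for the other side's columns.
Matching on a.stu_id = b.stu_id AND a.cat = b.cat. A NULL in a compared column never satisfies the condition.
- a (stu_id=9, cat=CR) pairs with 1 row(s) of b.
- a (stu_id=1, cat=CR) has no partner → padded with NULL.
- a (stu_id=3, cat=CR) has no partner → padded with NULL.
- a (stu_id=3, cat=EZ) has no partner → padded with NULL.
- a (stu_id=1, cat=CR) has no partner → padded with NULL.
- a (stu_id=1, cat=EZ) has no partner → padded with NULL.
- a (stu_id=4, cat=CR) has no partner → padded with NULL.
- a (stu_id=NULL, cat=GN) has no partner → padded with NULL.
- a (stu_id=7, cat=GN) pairs with 1 row(s) of b.
- 6 b row(s) had no a match → kept, a columns NULL.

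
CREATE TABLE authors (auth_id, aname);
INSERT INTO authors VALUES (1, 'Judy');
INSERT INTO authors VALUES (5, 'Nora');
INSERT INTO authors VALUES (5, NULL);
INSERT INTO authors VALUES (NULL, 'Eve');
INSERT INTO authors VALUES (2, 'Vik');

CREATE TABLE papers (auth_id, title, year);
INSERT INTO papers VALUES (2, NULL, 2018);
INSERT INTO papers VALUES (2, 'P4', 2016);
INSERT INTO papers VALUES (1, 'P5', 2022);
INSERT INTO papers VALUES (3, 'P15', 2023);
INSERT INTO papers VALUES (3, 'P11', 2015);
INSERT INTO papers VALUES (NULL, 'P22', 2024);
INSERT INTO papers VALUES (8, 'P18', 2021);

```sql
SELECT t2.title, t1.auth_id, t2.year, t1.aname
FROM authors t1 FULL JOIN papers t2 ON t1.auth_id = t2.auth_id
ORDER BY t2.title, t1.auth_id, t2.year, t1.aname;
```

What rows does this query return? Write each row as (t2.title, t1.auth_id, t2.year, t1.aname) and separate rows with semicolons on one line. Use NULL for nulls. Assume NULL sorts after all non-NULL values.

(P11, NULL, 2015, NULL); (P15, NULL, 2023, NULL); (P18, NULL, 2021, NULL); (P22, NULL, 2024, NULL); (P4, 2, 2016, Vik); (P5, 1, 2022, Judy); (NULL, 2, 2018, Vik); (NULL, 5, NULL, Nora); (NULL, 5, NULL, NULL); (NULL, NULL, NULL, Eve)

FULL OUTER JOIN keeps every row from both sides; unmatched rows get NULL for the other side's columns.
Matching on t1.auth_id = t2.auth_id. A NULL in a compared column never satisfies the condition.
Matched pairs: 3; unmatched t1 rows kept: 3; unmatched t2 rows kept: 4.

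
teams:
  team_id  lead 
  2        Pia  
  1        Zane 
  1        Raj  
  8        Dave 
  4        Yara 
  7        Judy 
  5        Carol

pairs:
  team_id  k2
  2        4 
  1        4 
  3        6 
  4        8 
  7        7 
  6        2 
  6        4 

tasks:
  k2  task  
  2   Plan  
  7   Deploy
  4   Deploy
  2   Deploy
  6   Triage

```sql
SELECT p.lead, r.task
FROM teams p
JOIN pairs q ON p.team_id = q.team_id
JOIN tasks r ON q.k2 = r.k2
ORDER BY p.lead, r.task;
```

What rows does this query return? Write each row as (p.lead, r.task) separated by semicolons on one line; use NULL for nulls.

(Judy, Deploy); (Pia, Deploy); (Raj, Deploy); (Zane, Deploy)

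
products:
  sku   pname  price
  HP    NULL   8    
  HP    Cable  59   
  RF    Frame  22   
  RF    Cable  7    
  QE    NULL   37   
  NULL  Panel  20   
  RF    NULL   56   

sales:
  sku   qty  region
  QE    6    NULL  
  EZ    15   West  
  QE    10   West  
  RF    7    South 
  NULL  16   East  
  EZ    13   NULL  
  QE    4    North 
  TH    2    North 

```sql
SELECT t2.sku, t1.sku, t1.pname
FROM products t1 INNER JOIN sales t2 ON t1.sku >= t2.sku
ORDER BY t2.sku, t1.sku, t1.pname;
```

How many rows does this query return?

INNER JOIN keeps only pairs where the ON condition holds.
Matching on t1.sku >= t2.sku. A NULL in a compared column never satisfies the condition.
- t1 (sku=HP) pairs with 2 row(s) of t2.
- t1 (sku=HP) pairs with 2 row(s) of t2.
- t1 (sku=RF) pairs with 6 row(s) of t2.
- t1 (sku=RF) pairs with 6 row(s) of t2.
- t1 (sku=QE) pairs with 5 row(s) of t2.
- t1 (sku=NULL) has no partner → excluded.
- t1 (sku=RF) pairs with 6 row(s) of t2.
Total: 27 rows.

27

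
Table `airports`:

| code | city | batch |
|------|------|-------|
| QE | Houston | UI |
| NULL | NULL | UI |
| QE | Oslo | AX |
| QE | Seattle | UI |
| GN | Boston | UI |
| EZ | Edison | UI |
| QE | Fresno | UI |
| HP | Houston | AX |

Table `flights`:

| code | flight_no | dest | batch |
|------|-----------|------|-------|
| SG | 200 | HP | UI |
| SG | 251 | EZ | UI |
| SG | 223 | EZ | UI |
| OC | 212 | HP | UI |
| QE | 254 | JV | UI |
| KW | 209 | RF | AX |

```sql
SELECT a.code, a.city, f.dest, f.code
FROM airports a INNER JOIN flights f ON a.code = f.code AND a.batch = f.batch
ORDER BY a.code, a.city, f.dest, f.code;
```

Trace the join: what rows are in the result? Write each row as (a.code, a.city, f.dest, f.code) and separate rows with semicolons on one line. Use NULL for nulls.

INNER JOIN keeps only pairs where the ON condition holds.
Matching on a.code = f.code AND a.batch = f.batch. A NULL in a compared column never satisfies the condition.
- a[0] code=QE, batch=UI → 1 match(es) in f → 1 row(s).
- a[1] code=NULL, batch=UI → no match; dropped.
- a[2] code=QE, batch=AX → no match; dropped.
- a[3] code=QE, batch=UI → 1 match(es) in f → 1 row(s).
- a[4] code=GN, batch=UI → no match; dropped.
- a[5] code=EZ, batch=UI → no match; dropped.
- a[6] code=QE, batch=UI → 1 match(es) in f → 1 row(s).
- a[7] code=HP, batch=AX → no match; dropped.
After projecting and ordering:
a.code | a.city | f.dest | f.code
QE | Fresno | JV | QE
QE | Houston | JV | QE
QE | Seattle | JV | QE

(QE, Fresno, JV, QE); (QE, Houston, JV, QE); (QE, Seattle, JV, QE)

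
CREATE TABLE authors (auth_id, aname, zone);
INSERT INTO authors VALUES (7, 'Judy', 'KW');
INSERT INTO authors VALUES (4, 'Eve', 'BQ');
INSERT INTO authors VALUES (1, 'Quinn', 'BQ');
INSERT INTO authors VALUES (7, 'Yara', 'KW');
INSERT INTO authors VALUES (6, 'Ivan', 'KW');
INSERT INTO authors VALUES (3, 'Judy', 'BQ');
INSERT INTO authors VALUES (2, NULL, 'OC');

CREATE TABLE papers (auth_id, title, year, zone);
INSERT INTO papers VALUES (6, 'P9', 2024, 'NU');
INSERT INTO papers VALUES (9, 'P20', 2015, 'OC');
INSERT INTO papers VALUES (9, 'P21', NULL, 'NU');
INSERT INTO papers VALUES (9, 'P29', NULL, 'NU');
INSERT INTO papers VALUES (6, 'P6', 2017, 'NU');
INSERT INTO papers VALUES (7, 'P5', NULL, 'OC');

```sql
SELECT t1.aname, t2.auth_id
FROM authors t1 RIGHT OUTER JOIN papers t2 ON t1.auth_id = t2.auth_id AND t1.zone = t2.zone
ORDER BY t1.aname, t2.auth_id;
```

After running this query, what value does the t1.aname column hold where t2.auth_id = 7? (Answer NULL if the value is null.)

RIGHT JOIN keeps every row from `papers`; unmatched rows get NULL for `authors`'s columns.
Matching on t1.auth_id = t2.auth_id AND t1.zone = t2.zone.
- t1[0] auth_id=7, zone=KW → no match.
- t1[1] auth_id=4, zone=BQ → no match.
- t1[2] auth_id=1, zone=BQ → no match.
- t1[3] auth_id=7, zone=KW → no match.
- t1[4] auth_id=6, zone=KW → no match.
- t1[5] auth_id=3, zone=BQ → no match.
- t1[6] auth_id=2, zone=OC → no match.
- 6 row(s) from t2 found no t1 partner → padded with NULL.

NULL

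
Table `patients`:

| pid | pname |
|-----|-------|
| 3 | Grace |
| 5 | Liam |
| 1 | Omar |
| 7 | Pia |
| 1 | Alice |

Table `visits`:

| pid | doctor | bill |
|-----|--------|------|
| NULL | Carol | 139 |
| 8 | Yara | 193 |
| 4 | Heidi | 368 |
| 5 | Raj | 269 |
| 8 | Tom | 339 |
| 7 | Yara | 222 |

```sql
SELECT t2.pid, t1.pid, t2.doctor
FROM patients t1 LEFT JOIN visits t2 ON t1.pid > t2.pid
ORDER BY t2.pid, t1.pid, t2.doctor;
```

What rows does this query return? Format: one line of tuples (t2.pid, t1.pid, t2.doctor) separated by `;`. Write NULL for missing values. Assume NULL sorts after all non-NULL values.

LEFT JOIN keeps every row from `patients`; unmatched rows get NULL for `visits`'s columns.
Matching on t1.pid > t2.pid. A NULL in a compared column never satisfies the condition.
- t1 row (pid=3): no match → kept, t2 columns NULL.
- t1 row (pid=5): matches 1 t2 row(s) → 1 output row(s).
- t1 row (pid=1): no match → kept, t2 columns NULL.
- t1 row (pid=7): matches 2 t2 row(s) → 2 output row(s).
- t1 row (pid=1): no match → kept, t2 columns NULL.
After projecting and ordering:
t2.pid | t1.pid | t2.doctor
4 | 5 | Heidi
4 | 7 | Heidi
5 | 7 | Raj
NULL | 1 | NULL
NULL | 1 | NULL
NULL | 3 | NULL

(4, 5, Heidi); (4, 7, Heidi); (5, 7, Raj); (NULL, 1, NULL); (NULL, 1, NULL); (NULL, 3, NULL)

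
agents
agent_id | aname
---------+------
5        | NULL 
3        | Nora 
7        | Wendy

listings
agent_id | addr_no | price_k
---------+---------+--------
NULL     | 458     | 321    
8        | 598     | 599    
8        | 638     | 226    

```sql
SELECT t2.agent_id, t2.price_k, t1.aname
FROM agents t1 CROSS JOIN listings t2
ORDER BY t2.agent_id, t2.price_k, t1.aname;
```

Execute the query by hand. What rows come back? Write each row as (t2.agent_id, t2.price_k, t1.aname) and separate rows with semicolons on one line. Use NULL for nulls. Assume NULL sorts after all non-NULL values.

(8, 226, Nora); (8, 226, Wendy); (8, 226, NULL); (8, 599, Nora); (8, 599, Wendy); (8, 599, NULL); (NULL, 321, Nora); (NULL, 321, Wendy); (NULL, 321, NULL)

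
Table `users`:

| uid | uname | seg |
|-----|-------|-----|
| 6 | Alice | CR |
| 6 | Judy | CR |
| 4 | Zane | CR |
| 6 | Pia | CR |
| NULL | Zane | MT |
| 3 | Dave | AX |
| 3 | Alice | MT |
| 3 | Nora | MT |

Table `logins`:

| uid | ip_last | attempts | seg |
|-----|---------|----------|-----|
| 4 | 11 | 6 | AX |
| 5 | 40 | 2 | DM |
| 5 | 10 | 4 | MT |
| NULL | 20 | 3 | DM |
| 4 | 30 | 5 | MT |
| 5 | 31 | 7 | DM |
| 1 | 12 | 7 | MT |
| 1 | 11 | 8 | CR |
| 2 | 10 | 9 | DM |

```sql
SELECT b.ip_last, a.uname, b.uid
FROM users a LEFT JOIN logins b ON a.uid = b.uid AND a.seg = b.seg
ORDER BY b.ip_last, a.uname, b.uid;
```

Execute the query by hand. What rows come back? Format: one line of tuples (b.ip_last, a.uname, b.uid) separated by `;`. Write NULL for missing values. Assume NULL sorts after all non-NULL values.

(NULL, Alice, NULL); (NULL, Alice, NULL); (NULL, Dave, NULL); (NULL, Judy, NULL); (NULL, Nora, NULL); (NULL, Pia, NULL); (NULL, Zane, NULL); (NULL, Zane, NULL)

LEFT JOIN keeps every row from `users`; unmatched rows get NULL for `logins`'s columns.
Matching on a.uid = b.uid AND a.seg = b.seg. A NULL in a compared column never satisfies the condition.
- uid=6, seg=CR: no b row matches, row kept with b columns NULL.
- uid=6, seg=CR: no b row matches, row kept with b columns NULL.
- uid=4, seg=CR: no b row matches, row kept with b columns NULL.
- uid=6, seg=CR: no b row matches, row kept with b columns NULL.
- uid=NULL, seg=MT: no b row matches, row kept with b columns NULL.
- uid=3, seg=AX: no b row matches, row kept with b columns NULL.
- uid=3, seg=MT: no b row matches, row kept with b columns NULL.
- uid=3, seg=MT: no b row matches, row kept with b columns NULL.
After projecting and ordering:
b.ip_last | a.uname | b.uid
NULL | Alice | NULL
NULL | Alice | NULL
NULL | Dave | NULL
NULL | Judy | NULL
NULL | Nora | NULL
NULL | Pia | NULL
NULL | Zane | NULL
NULL | Zane | NULL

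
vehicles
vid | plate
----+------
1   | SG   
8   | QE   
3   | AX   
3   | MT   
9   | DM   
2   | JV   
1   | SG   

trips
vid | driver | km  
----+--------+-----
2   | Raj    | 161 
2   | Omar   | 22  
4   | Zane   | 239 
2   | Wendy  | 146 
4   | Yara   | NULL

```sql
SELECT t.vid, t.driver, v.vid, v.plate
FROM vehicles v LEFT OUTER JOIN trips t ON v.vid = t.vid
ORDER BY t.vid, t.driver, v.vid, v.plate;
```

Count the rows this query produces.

9

LEFT JOIN keeps every row from `vehicles`; unmatched rows get NULL for `trips`'s columns.
Matching on v.vid = t.vid.
Matched pairs: 3; unmatched v rows kept: 6.
Total: 3 matched + 6 padded = 9 rows.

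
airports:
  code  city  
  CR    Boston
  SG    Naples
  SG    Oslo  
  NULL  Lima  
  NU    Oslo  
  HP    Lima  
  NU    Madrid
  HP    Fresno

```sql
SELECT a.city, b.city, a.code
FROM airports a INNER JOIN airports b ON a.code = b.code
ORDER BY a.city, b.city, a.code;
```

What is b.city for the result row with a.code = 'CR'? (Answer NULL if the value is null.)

INNER JOIN keeps only pairs where the ON condition holds.
Matching on a.code = b.code. A NULL in a compared column never satisfies the condition.
- code=CR: 1 matching b row(s), so 1 row(s) emitted.
- code=SG: 2 matching b row(s), so 2 row(s) emitted.
- code=SG: 2 matching b row(s), so 2 row(s) emitted.
- code=NULL: no matching b row, dropped.
- code=NU: 2 matching b row(s), so 2 row(s) emitted.
- code=HP: 2 matching b row(s), so 2 row(s) emitted.
- code=NU: 2 matching b row(s), so 2 row(s) emitted.
- code=HP: 2 matching b row(s), so 2 row(s) emitted.

Boston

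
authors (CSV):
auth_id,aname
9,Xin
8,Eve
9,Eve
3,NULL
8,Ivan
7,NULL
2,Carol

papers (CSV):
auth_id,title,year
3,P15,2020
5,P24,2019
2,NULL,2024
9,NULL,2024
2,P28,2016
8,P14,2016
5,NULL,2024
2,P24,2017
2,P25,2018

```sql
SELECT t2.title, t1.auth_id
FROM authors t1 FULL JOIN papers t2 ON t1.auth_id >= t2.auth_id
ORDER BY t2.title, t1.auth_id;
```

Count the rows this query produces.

FULL OUTER JOIN keeps every row from both sides; unmatched rows get NULL for the other side's columns.
Matching on t1.auth_id >= t2.auth_id.
Matched pairs: 50; unmatched t1 rows kept: 0; unmatched t2 rows kept: 0.
Total: 50 rows.

50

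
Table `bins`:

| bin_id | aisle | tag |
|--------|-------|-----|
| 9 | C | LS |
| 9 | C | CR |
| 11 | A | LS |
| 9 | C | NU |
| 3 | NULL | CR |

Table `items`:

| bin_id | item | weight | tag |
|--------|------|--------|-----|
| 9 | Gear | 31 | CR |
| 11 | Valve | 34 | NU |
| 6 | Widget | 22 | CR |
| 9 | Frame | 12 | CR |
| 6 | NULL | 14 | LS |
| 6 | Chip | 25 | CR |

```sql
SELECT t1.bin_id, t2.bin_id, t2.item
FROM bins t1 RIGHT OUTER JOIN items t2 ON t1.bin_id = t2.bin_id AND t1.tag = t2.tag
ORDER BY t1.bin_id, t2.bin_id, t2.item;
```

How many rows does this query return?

6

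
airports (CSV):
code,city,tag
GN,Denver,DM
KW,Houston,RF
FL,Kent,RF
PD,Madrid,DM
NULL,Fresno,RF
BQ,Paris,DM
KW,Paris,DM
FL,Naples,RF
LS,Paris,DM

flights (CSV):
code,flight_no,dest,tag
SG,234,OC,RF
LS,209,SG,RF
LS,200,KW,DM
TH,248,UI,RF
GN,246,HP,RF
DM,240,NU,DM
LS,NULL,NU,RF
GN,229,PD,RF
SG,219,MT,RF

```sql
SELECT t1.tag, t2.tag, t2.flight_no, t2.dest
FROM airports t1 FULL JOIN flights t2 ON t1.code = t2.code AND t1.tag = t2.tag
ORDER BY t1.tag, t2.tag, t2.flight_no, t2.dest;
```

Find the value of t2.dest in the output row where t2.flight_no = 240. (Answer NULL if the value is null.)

NU

FULL OUTER JOIN keeps every row from both sides; unmatched rows get NULL for the other side's columns.
Matching on t1.code = t2.code AND t1.tag = t2.tag. A NULL in a compared column never satisfies the condition.
- t1 row (code=GN, tag=DM): no match → kept, t2 columns NULL.
- t1 row (code=KW, tag=RF): no match → kept, t2 columns NULL.
- t1 row (code=FL, tag=RF): no match → kept, t2 columns NULL.
- t1 row (code=PD, tag=DM): no match → kept, t2 columns NULL.
- t1 row (code=NULL, tag=RF): no match → kept, t2 columns NULL.
- t1 row (code=BQ, tag=DM): no match → kept, t2 columns NULL.
- t1 row (code=KW, tag=DM): no match → kept, t2 columns NULL.
- t1 row (code=FL, tag=RF): no match → kept, t2 columns NULL.
- t1 row (code=LS, tag=DM): matches 1 t2 row(s) → 1 output row(s).
- 8 row(s) from t2 found no t1 partner → padded with NULL.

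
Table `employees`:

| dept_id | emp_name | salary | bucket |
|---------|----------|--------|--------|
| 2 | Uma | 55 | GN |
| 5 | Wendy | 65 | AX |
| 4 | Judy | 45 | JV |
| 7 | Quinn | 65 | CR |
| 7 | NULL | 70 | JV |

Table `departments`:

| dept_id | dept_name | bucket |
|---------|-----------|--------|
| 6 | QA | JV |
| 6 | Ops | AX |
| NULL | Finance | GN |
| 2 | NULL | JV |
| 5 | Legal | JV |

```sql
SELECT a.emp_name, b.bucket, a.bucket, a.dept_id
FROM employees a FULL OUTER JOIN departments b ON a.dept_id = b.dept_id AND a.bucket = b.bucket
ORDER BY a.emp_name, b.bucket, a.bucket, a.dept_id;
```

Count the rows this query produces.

FULL OUTER JOIN keeps every row from both sides; unmatched rows get NULL for the other side's columns.
Matching on a.dept_id = b.dept_id AND a.bucket = b.bucket. A NULL in a compared column never satisfies the condition.
- a row (dept_id=2, bucket=GN): no match → kept, b columns NULL.
- a row (dept_id=5, bucket=AX): no match → kept, b columns NULL.
- a row (dept_id=4, bucket=JV): no match → kept, b columns NULL.
- a row (dept_id=7, bucket=CR): no match → kept, b columns NULL.
- a row (dept_id=7, bucket=JV): no match → kept, b columns NULL.
- 5 row(s) from b found no a partner → padded with NULL.
Total: 0 matched + 10 padded = 10 rows.

10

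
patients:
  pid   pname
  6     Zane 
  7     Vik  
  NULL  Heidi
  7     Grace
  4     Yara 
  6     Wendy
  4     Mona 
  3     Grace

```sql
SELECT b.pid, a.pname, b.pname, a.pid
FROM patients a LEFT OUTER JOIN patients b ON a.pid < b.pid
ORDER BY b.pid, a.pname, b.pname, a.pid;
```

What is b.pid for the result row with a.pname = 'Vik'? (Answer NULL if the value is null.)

LEFT JOIN keeps every row from `patients a`; unmatched rows get NULL for `patients b`'s columns.
Matching on a.pid < b.pid. A NULL in a compared column never satisfies the condition.
- a[0] pid=6 → 2 match(es) in b → 2 row(s).
- a[1] pid=7 → no match; kept with NULLs on the b side.
- a[2] pid=NULL → no match; kept with NULLs on the b side.
- a[3] pid=7 → no match; kept with NULLs on the b side.
- a[4] pid=4 → 4 match(es) in b → 4 row(s).
- a[5] pid=6 → 2 match(es) in b → 2 row(s).
- a[6] pid=4 → 4 match(es) in b → 4 row(s).
- a[7] pid=3 → 6 match(es) in b → 6 row(s).

NULL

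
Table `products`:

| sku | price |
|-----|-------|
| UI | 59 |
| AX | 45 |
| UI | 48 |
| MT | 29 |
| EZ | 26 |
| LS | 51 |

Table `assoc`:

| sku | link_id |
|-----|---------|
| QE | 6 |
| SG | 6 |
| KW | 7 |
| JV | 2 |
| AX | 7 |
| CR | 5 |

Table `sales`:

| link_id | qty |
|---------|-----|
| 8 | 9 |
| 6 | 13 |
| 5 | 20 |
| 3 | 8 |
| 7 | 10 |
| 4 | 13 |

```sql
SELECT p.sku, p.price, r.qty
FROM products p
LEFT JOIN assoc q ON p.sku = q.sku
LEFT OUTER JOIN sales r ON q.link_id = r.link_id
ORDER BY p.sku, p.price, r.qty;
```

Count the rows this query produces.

6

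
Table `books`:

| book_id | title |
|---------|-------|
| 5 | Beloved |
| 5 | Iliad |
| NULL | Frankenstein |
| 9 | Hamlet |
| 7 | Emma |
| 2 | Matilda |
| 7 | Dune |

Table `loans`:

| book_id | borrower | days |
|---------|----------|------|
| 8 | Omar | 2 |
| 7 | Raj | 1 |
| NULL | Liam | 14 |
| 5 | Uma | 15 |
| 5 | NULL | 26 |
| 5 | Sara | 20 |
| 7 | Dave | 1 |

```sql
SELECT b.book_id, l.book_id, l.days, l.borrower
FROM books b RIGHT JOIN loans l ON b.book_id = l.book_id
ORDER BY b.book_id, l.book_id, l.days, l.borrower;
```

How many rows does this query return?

RIGHT JOIN keeps every row from `loans`; unmatched rows get NULL for `books`'s columns.
Matching on b.book_id = l.book_id. A NULL in a compared column never satisfies the condition.
Matched pairs: 10; unmatched l rows kept: 2.
Total: 10 matched + 2 padded = 12 rows.

12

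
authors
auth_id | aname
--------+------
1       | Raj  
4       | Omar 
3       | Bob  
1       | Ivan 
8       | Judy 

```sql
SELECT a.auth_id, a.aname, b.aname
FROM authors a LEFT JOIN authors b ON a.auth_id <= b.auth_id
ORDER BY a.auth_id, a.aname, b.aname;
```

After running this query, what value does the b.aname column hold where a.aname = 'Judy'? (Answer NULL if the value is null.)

Judy

LEFT JOIN keeps every row from `authors a`; unmatched rows get NULL for `authors b`'s columns.
Matching on a.auth_id <= b.auth_id.
- a[0] auth_id=1 → 5 match(es) in b → 5 row(s).
- a[1] auth_id=4 → 2 match(es) in b → 2 row(s).
- a[2] auth_id=3 → 3 match(es) in b → 3 row(s).
- a[3] auth_id=1 → 5 match(es) in b → 5 row(s).
- a[4] auth_id=8 → 1 match(es) in b → 1 row(s).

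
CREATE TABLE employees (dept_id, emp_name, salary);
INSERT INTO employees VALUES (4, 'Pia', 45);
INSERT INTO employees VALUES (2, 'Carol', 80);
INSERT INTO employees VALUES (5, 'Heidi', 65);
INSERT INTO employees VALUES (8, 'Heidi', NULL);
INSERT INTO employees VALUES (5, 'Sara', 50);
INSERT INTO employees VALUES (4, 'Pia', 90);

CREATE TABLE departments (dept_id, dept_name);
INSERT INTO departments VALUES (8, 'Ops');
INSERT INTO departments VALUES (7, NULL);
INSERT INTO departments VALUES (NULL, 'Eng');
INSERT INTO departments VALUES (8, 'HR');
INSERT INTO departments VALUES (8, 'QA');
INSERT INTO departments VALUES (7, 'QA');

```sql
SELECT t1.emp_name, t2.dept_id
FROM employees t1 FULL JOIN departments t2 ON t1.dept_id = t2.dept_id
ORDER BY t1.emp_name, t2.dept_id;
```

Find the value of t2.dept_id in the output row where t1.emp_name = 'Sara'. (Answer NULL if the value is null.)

FULL OUTER JOIN keeps every row from both sides; unmatched rows get NULL for the other side's columns.
Matching on t1.dept_id = t2.dept_id. A NULL in a compared column never satisfies the condition.
- t1 (dept_id=4) has no partner → padded with NULL.
- t1 (dept_id=2) has no partner → padded with NULL.
- t1 (dept_id=5) has no partner → padded with NULL.
- t1 (dept_id=8) pairs with 3 row(s) of t2.
- t1 (dept_id=5) has no partner → padded with NULL.
- t1 (dept_id=4) has no partner → padded with NULL.
- plus 3 unmatched t2 row(s), each kept with NULL t1 columns.

NULL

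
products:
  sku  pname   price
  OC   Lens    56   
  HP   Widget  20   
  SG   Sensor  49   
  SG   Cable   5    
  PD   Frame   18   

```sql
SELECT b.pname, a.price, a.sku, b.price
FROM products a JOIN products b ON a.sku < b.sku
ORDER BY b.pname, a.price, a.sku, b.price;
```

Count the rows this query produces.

INNER JOIN keeps only pairs where the ON condition holds.
Matching on a.sku < b.sku.
- a row (sku=OC): matches 3 b row(s) → 3 output row(s).
- a row (sku=HP): matches 4 b row(s) → 4 output row(s).
- a row (sku=SG): no match → dropped.
- a row (sku=SG): no match → dropped.
- a row (sku=PD): matches 2 b row(s) → 2 output row(s).
Total: 9 rows.

9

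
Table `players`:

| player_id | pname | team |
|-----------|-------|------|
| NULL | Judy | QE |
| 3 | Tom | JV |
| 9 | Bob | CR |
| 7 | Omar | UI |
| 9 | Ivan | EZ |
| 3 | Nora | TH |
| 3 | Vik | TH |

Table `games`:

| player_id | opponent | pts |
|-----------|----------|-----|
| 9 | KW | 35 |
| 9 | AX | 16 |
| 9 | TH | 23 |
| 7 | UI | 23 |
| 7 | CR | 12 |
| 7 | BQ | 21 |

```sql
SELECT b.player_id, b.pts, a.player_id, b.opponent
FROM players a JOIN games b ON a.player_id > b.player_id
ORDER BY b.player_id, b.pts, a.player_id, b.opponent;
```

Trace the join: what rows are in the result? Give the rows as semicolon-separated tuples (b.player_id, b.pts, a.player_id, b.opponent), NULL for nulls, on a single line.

INNER JOIN keeps only pairs where the ON condition holds.
Matching on a.player_id > b.player_id. A NULL in a compared column never satisfies the condition.
- player_id=NULL: no matching b row, dropped.
- player_id=3: no matching b row, dropped.
- player_id=9: 3 matching b row(s), so 3 row(s) emitted.
- player_id=7: no matching b row, dropped.
- player_id=9: 3 matching b row(s), so 3 row(s) emitted.
- player_id=3: no matching b row, dropped.
- player_id=3: no matching b row, dropped.
After projecting and ordering:
b.player_id | b.pts | a.player_id | b.opponent
7 | 12 | 9 | CR
7 | 12 | 9 | CR
7 | 21 | 9 | BQ
7 | 21 | 9 | BQ
7 | 23 | 9 | UI
7 | 23 | 9 | UI

(7, 12, 9, CR); (7, 12, 9, CR); (7, 21, 9, BQ); (7, 21, 9, BQ); (7, 23, 9, UI); (7, 23, 9, UI)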